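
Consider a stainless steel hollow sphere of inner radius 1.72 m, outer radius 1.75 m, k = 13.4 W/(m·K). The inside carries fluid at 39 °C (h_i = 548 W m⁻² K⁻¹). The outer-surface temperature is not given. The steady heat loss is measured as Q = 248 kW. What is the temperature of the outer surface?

Sum the resistances:
  R_conv,in = 1/(4πr²h) = 1/(4π·1.72²·548) = 4.909×10^-5 K/W
  R_stainless steel = (1/1.72 − 1/1.75)/(4πk) = 0.009967/(4π·13.4) = 5.919×10^-5 K/W
ΣR = 1.083×10^-4 K/W
ΔT = Q·ΣR = 2.48×10^5 × 1.083×10^-4 = 26.86 K
Heat flows outward, so T_out = T_in − ΔT = 39 − 26.86 = 12.1 °C

T_out = 12.1 °C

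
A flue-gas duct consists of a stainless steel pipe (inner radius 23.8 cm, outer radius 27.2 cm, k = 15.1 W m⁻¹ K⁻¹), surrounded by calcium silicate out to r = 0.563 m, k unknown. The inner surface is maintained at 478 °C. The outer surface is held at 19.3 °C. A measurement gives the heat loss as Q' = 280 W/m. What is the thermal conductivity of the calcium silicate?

ΣR = ΔT/Q' = |478 − 19.3|/280 = 1.638 m·K/W
Known resistances:
  R'_stainless steel = ln(0.272/0.238)/(2πk) = 0.1335/(2π·15.1) = 0.001407 m·K/W
R_calcium silicate = ΣR − ΣR_known = 1.638 − 0.001407 = 1.637 m·K/W
ln(r₂/r₁)/(2πk) = 1.637 ⇒ k = 0.7275/(2π·1.637) = 0.0707 W/m·K

k = 0.0707 W/m·K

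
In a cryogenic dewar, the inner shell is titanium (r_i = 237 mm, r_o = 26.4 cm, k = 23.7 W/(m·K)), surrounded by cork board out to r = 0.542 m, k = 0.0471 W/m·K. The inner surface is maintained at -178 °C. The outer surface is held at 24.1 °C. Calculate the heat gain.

Resistance network (inner→outer):
  R_titanium = (1/0.237 − 1/0.264)/(4πk) = 0.4315/(4π·23.7) = 0.001449 K/W
  R_cork board = (1/0.264 − 1/0.542)/(4πk) = 1.943/(4π·0.0471) = 3.283 K/W
ΣR = 0.001449 + 3.283 = 3.284 K/W
Q = ΔT/ΣR = (-178 °C − 24.1 °C)/3.284 = -61.5 W
(Negative Q ⇒ heat flows inward; heat gain = 61.5 W.)

Q = 61.5 W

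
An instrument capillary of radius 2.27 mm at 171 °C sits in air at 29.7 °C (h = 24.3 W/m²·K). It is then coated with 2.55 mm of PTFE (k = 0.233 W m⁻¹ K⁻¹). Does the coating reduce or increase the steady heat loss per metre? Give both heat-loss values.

Critical radius for a cylinder: r_cr = k/h = 0.00959 m = 0.959 cm.
Outer radius after coating: r₂ = 0.00227 + 0.00255 = 0.00482 m.
Since r₁ < r_cr and r₂ ≤ r_cr, the coating moves toward the maximum at r_cr — heat loss rises.
Bare: R = 1/(2πr₁h) = 2.885 m·K/W; Q = 141.3/2.885 = 49.0 W/m.
Coated: R = R_cond + R_conv = 1.873 m·K/W; Q = 141.3/1.873 = 75.4 W/m.

increases: 49.0 → 75.4 W/m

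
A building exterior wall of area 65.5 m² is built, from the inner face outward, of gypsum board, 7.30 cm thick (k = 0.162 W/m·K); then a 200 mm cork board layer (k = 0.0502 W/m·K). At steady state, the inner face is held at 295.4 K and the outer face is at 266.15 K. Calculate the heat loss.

Q = 432 W

Series thermal resistances, inner to outer:
  R_gypsum board = L/(kA) = 0.0730/(0.162·65.5) = 0.006880 K/W
  R_cork board = L/(kA) = 0.200/(0.0502·65.5) = 0.06083 K/W
ΣR = 0.006880 + 0.06083 = 0.06771 K/W
Q = ΔT/ΣR = (295.4 K − 266.15 K)/0.06771 = 432 W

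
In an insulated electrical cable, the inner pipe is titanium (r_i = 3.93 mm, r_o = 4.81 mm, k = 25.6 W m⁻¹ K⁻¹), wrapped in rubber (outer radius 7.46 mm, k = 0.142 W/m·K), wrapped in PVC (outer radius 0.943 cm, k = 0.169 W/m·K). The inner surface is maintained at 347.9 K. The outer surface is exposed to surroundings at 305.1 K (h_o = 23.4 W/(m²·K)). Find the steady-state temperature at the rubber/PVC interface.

Resistance network (inner→outer):
  R'_titanium = ln(0.00481/0.00393)/(2πk) = 0.2021/(2π·25.6) = 0.001256 m·K/W
  R'_rubber = ln(0.00746/0.00481)/(2πk) = 0.4389/(2π·0.142) = 0.4919 m·K/W
  R'_PVC = ln(0.00943/0.00746)/(2πk) = 0.2343/(2π·0.169) = 0.2207 m·K/W
  R'_conv,out = 1/(2πr h) = 1/(2π·0.00943·23.4) = 0.7213 m·K/W
ΣR = 0.001256 + 0.4919 + 0.2207 + 0.7213 = 1.435 m·K/W
Q' = ΔT/ΣR = (347.9 K − 305.1 K)/1.435 = 29.83 W/m
From the inner boundary to the rubber/PVC interface, ΣR_partial = 0.4932 m·K/W.
T_interface = T_in − Q'·ΣR_partial = 347.9 K − (29.83)(0.4932) = 333.2 K

T = 333.2 K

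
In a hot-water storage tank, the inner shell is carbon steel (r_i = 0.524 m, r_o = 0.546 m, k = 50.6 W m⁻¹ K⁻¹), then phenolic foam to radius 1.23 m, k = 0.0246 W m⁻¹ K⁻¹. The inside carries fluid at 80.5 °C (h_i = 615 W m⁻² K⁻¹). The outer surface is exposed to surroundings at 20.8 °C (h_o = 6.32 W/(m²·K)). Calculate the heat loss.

Series thermal resistances, inner to outer:
  R_conv,in = 1/(4πr²h) = 1/(4π·0.524²·615) = 4.713×10^-4 K/W
  R_carbon steel = (1/0.524 − 1/0.546)/(4πk) = 0.07690/(4π·50.6) = 1.209×10^-4 K/W
  R_phenolic foam = (1/0.546 − 1/1.23)/(4πk) = 1.018/(4π·0.0246) = 3.295 K/W
  R_conv,out = 1/(4πr²h) = 1/(4π·1.23²·6.32) = 0.008323 K/W
ΣR = 4.713×10^-4 + 1.209×10^-4 + 3.295 + 0.008323 = 3.304 K/W
Q = ΔT/ΣR = (80.5 °C − 20.8 °C)/3.304 = 18.1 W

Q = 18.1 W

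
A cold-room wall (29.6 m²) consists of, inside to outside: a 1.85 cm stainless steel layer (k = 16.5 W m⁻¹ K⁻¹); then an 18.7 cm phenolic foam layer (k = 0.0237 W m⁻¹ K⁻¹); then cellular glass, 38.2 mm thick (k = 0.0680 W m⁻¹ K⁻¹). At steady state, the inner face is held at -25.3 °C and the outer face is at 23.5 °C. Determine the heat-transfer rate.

Q = 171 W

Treat each layer as a resistance in series:
  R_stainless steel = L/(kA) = 0.0185/(16.5·29.6) = 3.788×10^-5 K/W
  R_phenolic foam = L/(kA) = 0.187/(0.0237·29.6) = 0.2666 K/W
  R_cellular glass = L/(kA) = 0.0382/(0.0680·29.6) = 0.01898 K/W
ΣR = 3.788×10^-5 + 0.2666 + 0.01898 = 0.2856 K/W
Q = ΔT/ΣR = (-25.3 °C − 23.5 °C)/0.2856 = -171 W
(Negative Q ⇒ heat flows inward; heat gain = 171 W.)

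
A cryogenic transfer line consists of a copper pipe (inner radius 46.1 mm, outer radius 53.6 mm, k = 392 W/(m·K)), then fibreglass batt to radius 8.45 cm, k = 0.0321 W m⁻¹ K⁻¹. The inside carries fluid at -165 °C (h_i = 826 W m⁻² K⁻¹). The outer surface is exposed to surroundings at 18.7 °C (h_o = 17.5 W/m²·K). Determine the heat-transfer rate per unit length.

Resistance network (inner→outer):
  R'_conv,in = 1/(2πr h) = 1/(2π·0.0461·826) = 0.004180 m·K/W
  R'_copper = ln(0.0536/0.0461)/(2πk) = 0.1507/(2π·392) = 6.120×10^-5 m·K/W
  R'_fibreglass batt = ln(0.0845/0.0536)/(2πk) = 0.4552/(2π·0.0321) = 2.257 m·K/W
  R'_conv,out = 1/(2πr h) = 1/(2π·0.0845·17.5) = 0.1076 m·K/W
ΣR = 0.004180 + 6.120×10^-5 + 2.257 + 0.1076 = 2.369 m·K/W
Q' = ΔT/ΣR = (-165 °C − 18.7 °C)/2.369 = -77.5 W/m
(Negative Q' ⇒ heat flows inward; heat gain = 77.5 W/m.)

Q' = 77.5 W/m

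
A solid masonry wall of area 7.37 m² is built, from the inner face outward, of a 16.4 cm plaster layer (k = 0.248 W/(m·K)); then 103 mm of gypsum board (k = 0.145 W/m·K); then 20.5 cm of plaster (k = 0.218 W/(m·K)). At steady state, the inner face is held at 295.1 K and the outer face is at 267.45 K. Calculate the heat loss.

Q = 88.1 W

Resistance network (inner→outer):
  R_plaster = L/(kA) = 0.164/(0.248·7.37) = 0.08973 K/W
  R_gypsum board = L/(kA) = 0.103/(0.145·7.37) = 0.09638 K/W
  R_plaster = L/(kA) = 0.205/(0.218·7.37) = 0.1276 K/W
ΣR = 0.08973 + 0.09638 + 0.1276 = 0.3137 K/W
Q = ΔT/ΣR = (295.1 K − 267.45 K)/0.3137 = 88.1 W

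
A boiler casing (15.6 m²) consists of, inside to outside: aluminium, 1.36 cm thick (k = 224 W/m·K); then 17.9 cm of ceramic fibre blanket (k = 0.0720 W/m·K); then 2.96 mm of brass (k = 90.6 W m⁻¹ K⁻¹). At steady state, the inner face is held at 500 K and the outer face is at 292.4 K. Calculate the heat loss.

Q = 1300 W

Series thermal resistances, inner to outer:
  R_aluminium = L/(kA) = 0.0136/(224·15.6) = 3.892×10^-6 K/W
  R_ceramic fibre blanket = L/(kA) = 0.179/(0.0720·15.6) = 0.1594 K/W
  R_brass = L/(kA) = 0.00296/(90.6·15.6) = 2.094×10^-6 K/W
ΣR = 3.892×10^-6 + 0.1594 + 2.094×10^-6 = 0.1594 K/W
Q = ΔT/ΣR = (500 K − 292.4 K)/0.1594 = 1300 W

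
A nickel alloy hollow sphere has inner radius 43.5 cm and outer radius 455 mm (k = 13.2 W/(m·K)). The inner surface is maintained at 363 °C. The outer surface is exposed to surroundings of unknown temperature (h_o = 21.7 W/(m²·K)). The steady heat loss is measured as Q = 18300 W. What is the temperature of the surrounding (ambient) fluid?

Sum the resistances:
  R_nickel alloy = (1/0.435 − 1/0.455)/(4πk) = 0.1010/(4π·13.2) = 6.092×10^-4 K/W
  R_conv,out = 1/(4πr²h) = 1/(4π·0.455²·21.7) = 0.01771 K/W
ΣR = 0.01832 K/W
ΔT = Q·ΣR = 18300 × 0.01832 = 335.3 K
Heat flows outward, so T_out = T_in − ΔT = 363 − 335.3 = 27.7 °C

T_out = 27.7 °C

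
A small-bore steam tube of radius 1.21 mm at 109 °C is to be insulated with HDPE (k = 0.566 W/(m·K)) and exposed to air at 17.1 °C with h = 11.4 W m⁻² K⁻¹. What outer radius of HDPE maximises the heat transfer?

r_cr = 4.96 cm

For a cylinder, r_cr = k_ins/h = 0.566/11.4 = 0.0496 m = 4.96 cm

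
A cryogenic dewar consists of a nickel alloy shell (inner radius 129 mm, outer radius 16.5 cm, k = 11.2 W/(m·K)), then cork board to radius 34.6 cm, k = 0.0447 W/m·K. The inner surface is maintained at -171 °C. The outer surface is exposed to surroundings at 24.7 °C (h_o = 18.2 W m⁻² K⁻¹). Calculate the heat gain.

Q = 34.4 W

Series thermal resistances, inner to outer:
  R_nickel alloy = (1/0.129 − 1/0.165)/(4πk) = 1.691/(4π·11.2) = 0.01202 K/W
  R_cork board = (1/0.165 − 1/0.346)/(4πk) = 3.170/(4π·0.0447) = 5.644 K/W
  R_conv,out = 1/(4πr²h) = 1/(4π·0.346²·18.2) = 0.03652 K/W
ΣR = 0.01202 + 5.644 + 0.03652 = 5.693 K/W
Q = ΔT/ΣR = (-171 °C − 24.7 °C)/5.693 = -34.4 W
(Negative Q ⇒ heat flows inward; heat gain = 34.4 W.)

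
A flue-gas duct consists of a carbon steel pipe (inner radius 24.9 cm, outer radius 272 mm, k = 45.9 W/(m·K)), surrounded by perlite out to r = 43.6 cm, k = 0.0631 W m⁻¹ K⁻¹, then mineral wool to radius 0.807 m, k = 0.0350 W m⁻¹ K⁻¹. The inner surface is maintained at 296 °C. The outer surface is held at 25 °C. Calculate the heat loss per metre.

Q' = 67.9 W/m

Treat each layer as a resistance in series:
  R'_carbon steel = ln(0.272/0.249)/(2πk) = 0.08835/(2π·45.9) = 3.063×10^-4 m·K/W
  R'_perlite = ln(0.436/0.272)/(2πk) = 0.4718/(2π·0.0631) = 1.190 m·K/W
  R'_mineral wool = ln(0.807/0.436)/(2πk) = 0.6157/(2π·0.0350) = 2.800 m·K/W
ΣR = 3.063×10^-4 + 1.190 + 2.800 = 3.990 m·K/W
Q' = ΔT/ΣR = (296 °C − 25 °C)/3.990 = 67.9 W/m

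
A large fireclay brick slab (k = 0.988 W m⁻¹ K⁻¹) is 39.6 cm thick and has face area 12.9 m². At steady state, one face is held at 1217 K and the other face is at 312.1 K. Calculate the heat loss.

Q = 29100 W

Q = kA·ΔT/L = 0.988 × 12.9 × |1217 K − 312.1 K| / 0.396 = 29100 W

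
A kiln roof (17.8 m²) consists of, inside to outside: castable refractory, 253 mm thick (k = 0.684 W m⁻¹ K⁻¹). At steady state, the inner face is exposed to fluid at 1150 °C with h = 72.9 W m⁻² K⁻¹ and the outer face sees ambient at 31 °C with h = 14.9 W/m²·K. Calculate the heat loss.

Treat each layer as a resistance in series:
  R_conv,in = 1/(hA) = 1/(72.9·17.8) = 7.706×10^-4 K/W
  R_castable refractory = L/(kA) = 0.253/(0.684·17.8) = 0.02078 K/W
  R_conv,out = 1/(hA) = 1/(14.9·17.8) = 0.003770 K/W
ΣR = 7.706×10^-4 + 0.02078 + 0.003770 = 0.02532 K/W
Q = ΔT/ΣR = (1150 °C − 31 °C)/0.02532 = 44200 W

Q = 44.2 kW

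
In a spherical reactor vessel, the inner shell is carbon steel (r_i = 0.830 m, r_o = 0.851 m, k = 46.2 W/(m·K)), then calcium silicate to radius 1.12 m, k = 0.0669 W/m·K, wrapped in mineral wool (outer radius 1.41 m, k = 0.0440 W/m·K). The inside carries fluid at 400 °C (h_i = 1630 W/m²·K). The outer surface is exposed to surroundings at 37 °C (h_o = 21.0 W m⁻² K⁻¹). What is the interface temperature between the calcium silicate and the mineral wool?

T = 218 °C

Resistance network (inner→outer):
  R_conv,in = 1/(4πr²h) = 1/(4π·0.830²·1630) = 7.087×10^-5 K/W
  R_carbon steel = (1/0.830 − 1/0.851)/(4πk) = 0.02973/(4π·46.2) = 5.121×10^-5 K/W
  R_calcium silicate = (1/0.851 − 1/1.12)/(4πk) = 0.2822/(4π·0.0669) = 0.3357 K/W
  R_mineral wool = (1/1.12 − 1/1.41)/(4πk) = 0.1836/(4π·0.0440) = 0.3321 K/W
  R_conv,out = 1/(4πr²h) = 1/(4π·1.41²·21.0) = 0.001906 K/W
ΣR = 7.087×10^-5 + 5.121×10^-5 + 0.3357 + 0.3321 + 0.001906 = 0.6698 K/W
Q = ΔT/ΣR = (400 °C − 37 °C)/0.6698 = 542.0 W
From the inner boundary to the calcium silicate/mineral wool interface, ΣR_partial = 0.3358 K/W.
T_interface = T_in − Q·ΣR_partial = 400 °C − (542.0)(0.3358) = 218 °C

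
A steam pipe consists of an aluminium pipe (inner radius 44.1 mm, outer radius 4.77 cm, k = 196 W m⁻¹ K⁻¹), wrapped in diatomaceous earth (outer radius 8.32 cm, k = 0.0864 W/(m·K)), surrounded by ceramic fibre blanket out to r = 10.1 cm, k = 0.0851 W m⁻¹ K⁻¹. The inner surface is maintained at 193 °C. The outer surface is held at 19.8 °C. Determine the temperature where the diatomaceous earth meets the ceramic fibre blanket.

T = 65.1 °C

Treat each layer as a resistance in series:
  R'_aluminium = ln(0.0477/0.0441)/(2πk) = 0.07847/(2π·196) = 6.372×10^-5 m·K/W
  R'_diatomaceous earth = ln(0.0832/0.0477)/(2πk) = 0.5563/(2π·0.0864) = 1.025 m·K/W
  R'_ceramic fibre blanket = ln(0.101/0.0832)/(2πk) = 0.1939/(2π·0.0851) = 0.3626 m·K/W
ΣR = 6.372×10^-5 + 1.025 + 0.3626 = 1.388 m·K/W
Q' = ΔT/ΣR = (193 °C − 19.8 °C)/1.388 = 124.8 W/m
From the inner boundary to the diatomaceous earth/ceramic fibre blanket interface, ΣR_partial = 1.025 m·K/W.
T_interface = T_in − Q'·ΣR_partial = 193 °C − (124.8)(1.025) = 65.1 °C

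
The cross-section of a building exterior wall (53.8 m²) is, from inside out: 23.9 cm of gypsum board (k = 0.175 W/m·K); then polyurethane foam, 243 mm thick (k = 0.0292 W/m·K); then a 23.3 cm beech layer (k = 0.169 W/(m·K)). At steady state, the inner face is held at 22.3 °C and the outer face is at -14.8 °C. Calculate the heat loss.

Series thermal resistances, inner to outer:
  R_gypsum board = L/(kA) = 0.239/(0.175·53.8) = 0.02539 K/W
  R_polyurethane foam = L/(kA) = 0.243/(0.0292·53.8) = 0.1547 K/W
  R_beech = L/(kA) = 0.233/(0.169·53.8) = 0.02563 K/W
ΣR = 0.02539 + 0.1547 + 0.02563 = 0.2057 K/W
Q = ΔT/ΣR = (22.3 °C − -14.8 °C)/0.2057 = 180 W

Q = 180 W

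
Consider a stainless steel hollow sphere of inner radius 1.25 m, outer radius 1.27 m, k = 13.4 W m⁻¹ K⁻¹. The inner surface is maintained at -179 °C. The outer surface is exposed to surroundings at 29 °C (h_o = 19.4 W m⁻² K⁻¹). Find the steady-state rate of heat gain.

Q = 79.4 kW

Series thermal resistances, inner to outer:
  R_stainless steel = (1/1.25 − 1/1.27)/(4πk) = 0.01260/(4π·13.4) = 7.482×10^-5 K/W
  R_conv,out = 1/(4πr²h) = 1/(4π·1.27²·19.4) = 0.002543 K/W
ΣR = 7.482×10^-5 + 0.002543 = 0.002618 K/W
Q = ΔT/ΣR = (-179 °C − 29 °C)/0.002618 = -79400 W
(Negative Q ⇒ heat flows inward; heat gain = 79400 W.)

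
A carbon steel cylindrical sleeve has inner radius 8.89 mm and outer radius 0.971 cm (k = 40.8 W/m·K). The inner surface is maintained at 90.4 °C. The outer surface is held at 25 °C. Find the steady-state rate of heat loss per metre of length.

Q' = 190 kW/m

Q' = 2πk·ΔT/ln(r₂/r₁) = 2π × 40.8 × 65.4 / ln(0.00971/0.00889) = 1.90×10^5 W/m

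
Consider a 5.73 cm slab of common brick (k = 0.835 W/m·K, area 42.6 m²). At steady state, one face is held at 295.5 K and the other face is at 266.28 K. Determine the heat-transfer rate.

Q = 18.1 kW

Q = kA·ΔT/L = 0.835 × 42.6 × |295.5 K − 266.28 K| / 0.0573 = 18100 W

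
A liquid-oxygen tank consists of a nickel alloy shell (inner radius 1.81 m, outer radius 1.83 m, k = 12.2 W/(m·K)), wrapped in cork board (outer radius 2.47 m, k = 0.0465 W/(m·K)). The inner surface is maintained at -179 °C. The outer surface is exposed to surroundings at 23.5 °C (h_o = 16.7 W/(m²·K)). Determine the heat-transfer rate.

Q = 833 W

Series thermal resistances, inner to outer:
  R_nickel alloy = (1/1.81 − 1/1.83)/(4πk) = 0.006038/(4π·12.2) = 3.938×10^-5 K/W
  R_cork board = (1/1.83 − 1/2.47)/(4πk) = 0.1416/(4π·0.0465) = 0.2423 K/W
  R_conv,out = 1/(4πr²h) = 1/(4π·2.47²·16.7) = 7.811×10^-4 K/W
ΣR = 3.938×10^-5 + 0.2423 + 7.811×10^-4 = 0.2431 K/W
Q = ΔT/ΣR = (-179 °C − 23.5 °C)/0.2431 = -833 W
(Negative Q ⇒ heat flows inward; heat gain = 833 W.)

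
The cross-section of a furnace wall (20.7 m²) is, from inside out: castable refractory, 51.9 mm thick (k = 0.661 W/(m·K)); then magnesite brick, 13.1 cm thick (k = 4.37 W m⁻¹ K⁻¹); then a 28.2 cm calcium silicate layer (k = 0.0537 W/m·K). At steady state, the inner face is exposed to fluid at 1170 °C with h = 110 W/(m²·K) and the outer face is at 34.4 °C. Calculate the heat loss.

Series thermal resistances, inner to outer:
  R_conv,in = 1/(hA) = 1/(110·20.7) = 4.392×10^-4 K/W
  R_castable refractory = L/(kA) = 0.0519/(0.661·20.7) = 0.003793 K/W
  R_magnesite brick = L/(kA) = 0.131/(4.37·20.7) = 0.001448 K/W
  R_calcium silicate = L/(kA) = 0.282/(0.0537·20.7) = 0.2537 K/W
ΣR = 4.392×10^-4 + 0.003793 + 0.001448 + 0.2537 = 0.2594 K/W
Q = ΔT/ΣR = (1170 °C − 34.4 °C)/0.2594 = 4380 W

Q = 4380 W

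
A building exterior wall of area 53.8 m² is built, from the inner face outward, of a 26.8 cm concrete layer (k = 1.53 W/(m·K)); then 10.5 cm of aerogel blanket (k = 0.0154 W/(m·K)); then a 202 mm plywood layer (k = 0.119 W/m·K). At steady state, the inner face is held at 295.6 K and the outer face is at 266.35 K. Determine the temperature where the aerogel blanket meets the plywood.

T = 272.06 K

Resistance network (inner→outer):
  R_concrete = L/(kA) = 0.268/(1.53·53.8) = 0.003256 K/W
  R_aerogel blanket = L/(kA) = 0.105/(0.0154·53.8) = 0.1267 K/W
  R_plywood = L/(kA) = 0.202/(0.119·53.8) = 0.03155 K/W
ΣR = 0.003256 + 0.1267 + 0.03155 = 0.1615 K/W
Q = ΔT/ΣR = (295.6 K − 266.35 K)/0.1615 = 181.1 W
From the inner boundary to the aerogel blanket/plywood interface, ΣR_partial = 0.1300 K/W.
T_interface = T_in − Q·ΣR_partial = 295.6 K − (181.1)(0.1300) = 272.06 K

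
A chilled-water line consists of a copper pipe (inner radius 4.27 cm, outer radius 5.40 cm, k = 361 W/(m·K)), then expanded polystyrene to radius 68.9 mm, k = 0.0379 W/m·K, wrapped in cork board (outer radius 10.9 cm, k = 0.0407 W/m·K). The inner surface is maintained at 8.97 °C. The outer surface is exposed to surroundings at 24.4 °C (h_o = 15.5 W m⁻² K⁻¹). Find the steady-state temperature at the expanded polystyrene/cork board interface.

Resistance network (inner→outer):
  R'_copper = ln(0.0540/0.0427)/(2πk) = 0.2348/(2π·361) = 1.035×10^-4 m·K/W
  R'_expanded polystyrene = ln(0.0689/0.0540)/(2πk) = 0.2437/(2π·0.0379) = 1.023 m·K/W
  R'_cork board = ln(0.109/0.0689)/(2πk) = 0.4587/(2π·0.0407) = 1.794 m·K/W
  R'_conv,out = 1/(2πr h) = 1/(2π·0.109·15.5) = 0.09420 m·K/W
ΣR = 1.035×10^-4 + 1.023 + 1.794 + 0.09420 = 2.911 m·K/W
Q' = ΔT/ΣR = (8.97 °C − 24.4 °C)/2.911 = -5.301 W/m
From the inner boundary to the expanded polystyrene/cork board interface, ΣR_partial = 1.023 m·K/W.
T_interface = T_in − Q'·ΣR_partial = 8.97 °C − (-5.301)(1.023) = 14.4 °C

T = 14.4 °C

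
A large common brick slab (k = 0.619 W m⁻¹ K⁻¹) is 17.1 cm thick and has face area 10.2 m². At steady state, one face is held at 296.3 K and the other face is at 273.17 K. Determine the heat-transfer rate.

Q = kA·ΔT/L = 0.619 × 10.2 × |296.3 K − 273.17 K| / 0.171 = 854 W

Q = 854 W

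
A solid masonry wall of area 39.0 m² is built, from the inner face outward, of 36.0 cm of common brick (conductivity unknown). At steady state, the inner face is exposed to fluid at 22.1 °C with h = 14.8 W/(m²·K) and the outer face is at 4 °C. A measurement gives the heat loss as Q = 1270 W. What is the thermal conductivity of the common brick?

k = 0.737 W/m·K

ΣR = ΔT/Q = |22.1 − 4|/1270 = 0.01425 K/W
Known resistances:
  R_conv,in = 1/(hA) = 1/(14.8·39.0) = 0.001733 K/W
R_common brick = ΣR − ΣR_known = 0.01425 − 0.001733 = 0.01252 K/W
L/(kA) = 0.01252 ⇒ k = 0.360/(0.01252·39.0) = 0.737 W/m·K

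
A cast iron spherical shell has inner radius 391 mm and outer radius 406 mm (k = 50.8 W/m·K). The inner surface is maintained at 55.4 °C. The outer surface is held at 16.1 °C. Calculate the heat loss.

Q = 266 kW

Q = 4πk·ΔT/(1/r₁ − 1/r₂) = 4π × 50.8 × 39.3 / (1/0.391 − 1/0.406) = 2.66×10^5 W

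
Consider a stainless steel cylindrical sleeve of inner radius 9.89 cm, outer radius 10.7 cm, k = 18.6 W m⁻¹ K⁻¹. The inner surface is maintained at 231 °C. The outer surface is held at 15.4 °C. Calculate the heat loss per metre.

Q' = 320 kW/m

Q' = 2πk·ΔT/ln(r₂/r₁) = 2π × 18.6 × 215.6 / ln(0.107/0.0989) = 3.20×10^5 W/m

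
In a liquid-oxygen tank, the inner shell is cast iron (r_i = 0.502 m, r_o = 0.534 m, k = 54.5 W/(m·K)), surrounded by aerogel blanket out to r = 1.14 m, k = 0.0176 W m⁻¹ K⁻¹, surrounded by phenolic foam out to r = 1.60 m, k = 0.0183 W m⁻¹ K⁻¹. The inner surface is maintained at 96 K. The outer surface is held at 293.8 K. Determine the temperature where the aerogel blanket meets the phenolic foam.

T = 255.0 K

Series thermal resistances, inner to outer:
  R_cast iron = (1/0.502 − 1/0.534)/(4πk) = 0.1194/(4π·54.5) = 1.743×10^-4 K/W
  R_aerogel blanket = (1/0.534 − 1/1.14)/(4πk) = 0.9955/(4π·0.0176) = 4.501 K/W
  R_phenolic foam = (1/1.14 − 1/1.60)/(4πk) = 0.2522/(4π·0.0183) = 1.097 K/W
ΣR = 1.743×10^-4 + 4.501 + 1.097 = 5.598 K/W
Q = ΔT/ΣR = (96 K − 293.8 K)/5.598 = -35.33 W
From the inner boundary to the aerogel blanket/phenolic foam interface, ΣR_partial = 4.501 K/W.
T_interface = T_in − Q·ΣR_partial = 96 K − (-35.33)(4.501) = 255.0 K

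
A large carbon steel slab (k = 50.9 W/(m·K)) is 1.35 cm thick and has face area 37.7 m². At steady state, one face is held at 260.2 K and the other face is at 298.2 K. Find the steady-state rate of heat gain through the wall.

Q = 5400 kW

Q = kA·ΔT/L = 50.9 × 37.7 × |260.2 K − 298.2 K| / 0.0135 = 5.40×10^6 W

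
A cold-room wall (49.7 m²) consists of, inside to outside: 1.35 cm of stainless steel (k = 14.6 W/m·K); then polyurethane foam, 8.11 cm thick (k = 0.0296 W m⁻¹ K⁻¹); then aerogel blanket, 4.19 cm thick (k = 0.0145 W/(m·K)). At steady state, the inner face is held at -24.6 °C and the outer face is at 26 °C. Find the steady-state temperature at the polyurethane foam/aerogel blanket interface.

T = 0.03 °C

Series thermal resistances, inner to outer:
  R_stainless steel = L/(kA) = 0.0135/(14.6·49.7) = 1.860×10^-5 K/W
  R_polyurethane foam = L/(kA) = 0.0811/(0.0296·49.7) = 0.05513 K/W
  R_aerogel blanket = L/(kA) = 0.0419/(0.0145·49.7) = 0.05814 K/W
ΣR = 1.860×10^-5 + 0.05513 + 0.05814 = 0.1133 K/W
Q = ΔT/ΣR = (-24.6 °C − 26 °C)/0.1133 = -446.6 W
From the inner boundary to the polyurethane foam/aerogel blanket interface, ΣR_partial = 0.05515 K/W.
T_interface = T_in − Q·ΣR_partial = -24.6 °C − (-446.6)(0.05515) = 0.03 °C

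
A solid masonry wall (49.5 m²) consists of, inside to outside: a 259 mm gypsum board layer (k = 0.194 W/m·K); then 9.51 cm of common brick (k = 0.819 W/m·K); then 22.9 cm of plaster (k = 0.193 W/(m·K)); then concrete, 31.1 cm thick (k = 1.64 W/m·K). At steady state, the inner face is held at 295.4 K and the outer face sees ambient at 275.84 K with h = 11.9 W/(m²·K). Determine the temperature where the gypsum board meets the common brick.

T = 286.4 K

Resistance network (inner→outer):
  R_gypsum board = L/(kA) = 0.259/(0.194·49.5) = 0.02697 K/W
  R_common brick = L/(kA) = 0.0951/(0.819·49.5) = 0.002346 K/W
  R_plaster = L/(kA) = 0.229/(0.193·49.5) = 0.02397 K/W
  R_concrete = L/(kA) = 0.311/(1.64·49.5) = 0.003831 K/W
  R_conv,out = 1/(hA) = 1/(11.9·49.5) = 0.001698 K/W
ΣR = 0.02697 + 0.002346 + 0.02397 + 0.003831 + 0.001698 = 0.05882 K/W
Q = ΔT/ΣR = (295.4 K − 275.84 K)/0.05882 = 332.5 W
From the inner boundary to the gypsum board/common brick interface, ΣR_partial = 0.02697 K/W.
T_interface = T_in − Q·ΣR_partial = 295.4 K − (332.5)(0.02697) = 286.4 K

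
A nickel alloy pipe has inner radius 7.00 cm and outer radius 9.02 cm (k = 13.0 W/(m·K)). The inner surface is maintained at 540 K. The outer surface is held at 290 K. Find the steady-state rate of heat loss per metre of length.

Q' = 80500 W/m

Q' = 2πk·ΔT/ln(r₂/r₁) = 2π × 13.0 × 250 / ln(0.0902/0.0700) = 80500 W/m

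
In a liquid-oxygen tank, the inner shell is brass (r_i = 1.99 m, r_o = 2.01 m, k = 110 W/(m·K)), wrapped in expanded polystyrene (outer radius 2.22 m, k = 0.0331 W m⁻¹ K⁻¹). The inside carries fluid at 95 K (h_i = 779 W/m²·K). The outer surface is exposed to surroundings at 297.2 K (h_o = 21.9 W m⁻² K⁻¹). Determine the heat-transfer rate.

Q = 1780 W

Resistance network (inner→outer):
  R_conv,in = 1/(4πr²h) = 1/(4π·1.99²·779) = 2.580×10^-5 K/W
  R_brass = (1/1.99 − 1/2.01)/(4πk) = 0.005000/(4π·110) = 3.617×10^-6 K/W
  R_expanded polystyrene = (1/2.01 − 1/2.22)/(4πk) = 0.04706/(4π·0.0331) = 0.1131 K/W
  R_conv,out = 1/(4πr²h) = 1/(4π·2.22²·21.9) = 7.373×10^-4 K/W
ΣR = 2.580×10^-5 + 3.617×10^-6 + 0.1131 + 7.373×10^-4 = 0.1139 K/W
Q = ΔT/ΣR = (95 K − 297.2 K)/0.1139 = -1780 W
(Negative Q ⇒ heat flows inward; heat gain = 1780 W.)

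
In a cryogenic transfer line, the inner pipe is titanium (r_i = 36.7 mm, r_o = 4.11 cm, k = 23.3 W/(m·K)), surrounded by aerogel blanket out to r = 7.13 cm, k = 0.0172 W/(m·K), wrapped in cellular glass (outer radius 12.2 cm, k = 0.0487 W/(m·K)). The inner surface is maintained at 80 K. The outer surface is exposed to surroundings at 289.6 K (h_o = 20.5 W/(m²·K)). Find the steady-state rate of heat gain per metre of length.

Treat each layer as a resistance in series:
  R'_titanium = ln(0.0411/0.0367)/(2πk) = 0.1132/(2π·23.3) = 7.734×10^-4 m·K/W
  R'_aerogel blanket = ln(0.0713/0.0411)/(2πk) = 0.5509/(2π·0.0172) = 5.097 m·K/W
  R'_cellular glass = ln(0.122/0.0713)/(2πk) = 0.5371/(2π·0.0487) = 1.755 m·K/W
  R'_conv,out = 1/(2πr h) = 1/(2π·0.122·20.5) = 0.06364 m·K/W
ΣR = 7.734×10^-4 + 5.097 + 1.755 + 0.06364 = 6.916 m·K/W
Q' = ΔT/ΣR = (80 K − 289.6 K)/6.916 = -30.3 W/m
(Negative Q' ⇒ heat flows inward; heat gain = 30.3 W/m.)

Q' = 30.3 W/m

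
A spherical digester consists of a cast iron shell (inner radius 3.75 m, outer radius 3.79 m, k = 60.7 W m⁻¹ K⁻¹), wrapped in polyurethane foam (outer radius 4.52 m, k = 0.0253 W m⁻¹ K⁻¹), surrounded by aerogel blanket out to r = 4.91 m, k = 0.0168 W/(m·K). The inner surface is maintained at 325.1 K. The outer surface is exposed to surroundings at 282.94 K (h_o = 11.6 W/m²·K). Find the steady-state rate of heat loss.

Series thermal resistances, inner to outer:
  R_cast iron = (1/3.75 − 1/3.79)/(4πk) = 0.002814/(4π·60.7) = 3.690×10^-6 K/W
  R_polyurethane foam = (1/3.79 − 1/4.52)/(4πk) = 0.04261/(4π·0.0253) = 0.1340 K/W
  R_aerogel blanket = (1/4.52 − 1/4.91)/(4πk) = 0.01757/(4π·0.0168) = 0.08324 K/W
  R_conv,out = 1/(4πr²h) = 1/(4π·4.91²·11.6) = 2.846×10^-4 K/W
ΣR = 3.690×10^-6 + 0.1340 + 0.08324 + 2.846×10^-4 = 0.2175 K/W
Q = ΔT/ΣR = (325.1 K − 282.94 K)/0.2175 = 194 W

Q = 194 W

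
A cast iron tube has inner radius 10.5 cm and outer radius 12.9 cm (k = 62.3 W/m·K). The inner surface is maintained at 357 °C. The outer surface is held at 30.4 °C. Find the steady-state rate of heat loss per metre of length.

Q' = 2πk·ΔT/ln(r₂/r₁) = 2π × 62.3 × 326.6 / ln(0.129/0.105) = 6.21×10^5 W/m

Q' = 621 kW/m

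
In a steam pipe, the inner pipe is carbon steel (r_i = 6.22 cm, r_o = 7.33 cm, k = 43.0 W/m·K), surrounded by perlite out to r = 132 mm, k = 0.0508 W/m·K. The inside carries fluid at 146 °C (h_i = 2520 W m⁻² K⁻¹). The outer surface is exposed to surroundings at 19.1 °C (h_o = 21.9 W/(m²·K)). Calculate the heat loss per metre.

Q' = 66.8 W/m

Treat each layer as a resistance in series:
  R'_conv,in = 1/(2πr h) = 1/(2π·0.0622·2520) = 0.001015 m·K/W
  R'_carbon steel = ln(0.0733/0.0622)/(2πk) = 0.1642/(2π·43.0) = 6.078×10^-4 m·K/W
  R'_perlite = ln(0.132/0.0733)/(2πk) = 0.5882/(2π·0.0508) = 1.843 m·K/W
  R'_conv,out = 1/(2πr h) = 1/(2π·0.132·21.9) = 0.05506 m·K/W
ΣR = 0.001015 + 6.078×10^-4 + 1.843 + 0.05506 = 1.900 m·K/W
Q' = ΔT/ΣR = (146 °C − 19.1 °C)/1.900 = 66.8 W/m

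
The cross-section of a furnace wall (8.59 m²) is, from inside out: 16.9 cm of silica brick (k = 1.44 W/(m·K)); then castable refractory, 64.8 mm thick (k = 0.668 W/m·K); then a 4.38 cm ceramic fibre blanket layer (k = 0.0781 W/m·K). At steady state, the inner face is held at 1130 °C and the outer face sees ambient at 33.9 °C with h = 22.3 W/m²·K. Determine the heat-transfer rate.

Series thermal resistances, inner to outer:
  R_silica brick = L/(kA) = 0.169/(1.44·8.59) = 0.01366 K/W
  R_castable refractory = L/(kA) = 0.0648/(0.668·8.59) = 0.01129 K/W
  R_ceramic fibre blanket = L/(kA) = 0.0438/(0.0781·8.59) = 0.06529 K/W
  R_conv,out = 1/(hA) = 1/(22.3·8.59) = 0.005220 K/W
ΣR = 0.01366 + 0.01129 + 0.06529 + 0.005220 = 0.09546 K/W
Q = ΔT/ΣR = (1130 °C − 33.9 °C)/0.09546 = 11500 W

Q = 11.5 kW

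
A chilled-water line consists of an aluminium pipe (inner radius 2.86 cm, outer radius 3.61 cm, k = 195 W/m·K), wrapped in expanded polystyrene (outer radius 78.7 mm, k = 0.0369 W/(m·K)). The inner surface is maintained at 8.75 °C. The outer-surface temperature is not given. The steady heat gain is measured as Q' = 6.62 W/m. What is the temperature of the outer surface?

Series resistances:
  R'_aluminium = ln(0.0361/0.0286)/(2πk) = 0.2329/(2π·195) = 1.901×10^-4 m·K/W
  R'_expanded polystyrene = ln(0.0787/0.0361)/(2πk) = 0.7794/(2π·0.0369) = 3.361 m·K/W
ΣR = 3.362 m·K/W
ΔT = Q'·ΣR = 6.62 × 3.362 = 22.26 K
Heat flows inward, so T_out = T_in + ΔT = 8.75 + 22.26 = 31.0 °C

T_out = 31.0 °C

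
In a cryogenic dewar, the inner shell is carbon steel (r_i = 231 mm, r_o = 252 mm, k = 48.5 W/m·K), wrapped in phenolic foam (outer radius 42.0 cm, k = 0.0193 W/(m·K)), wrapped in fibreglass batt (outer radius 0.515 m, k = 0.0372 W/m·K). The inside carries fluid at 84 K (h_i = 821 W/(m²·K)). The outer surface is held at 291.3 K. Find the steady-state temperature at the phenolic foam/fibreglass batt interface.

T = 265.3 K

Series thermal resistances, inner to outer:
  R_conv,in = 1/(4πr²h) = 1/(4π·0.231²·821) = 0.001816 K/W
  R_carbon steel = (1/0.231 − 1/0.252)/(4πk) = 0.3608/(4π·48.5) = 5.919×10^-4 K/W
  R_phenolic foam = (1/0.252 − 1/0.420)/(4πk) = 1.587/(4π·0.0193) = 6.545 K/W
  R_fibreglass batt = (1/0.420 − 1/0.515)/(4πk) = 0.4392/(4π·0.0372) = 0.9395 K/W
ΣR = 0.001816 + 5.919×10^-4 + 6.545 + 0.9395 = 7.487 K/W
Q = ΔT/ΣR = (84 K − 291.3 K)/7.487 = -27.69 W
From the inner boundary to the phenolic foam/fibreglass batt interface, ΣR_partial = 6.547 K/W.
T_interface = T_in − Q·ΣR_partial = 84 K − (-27.69)(6.547) = 265.3 K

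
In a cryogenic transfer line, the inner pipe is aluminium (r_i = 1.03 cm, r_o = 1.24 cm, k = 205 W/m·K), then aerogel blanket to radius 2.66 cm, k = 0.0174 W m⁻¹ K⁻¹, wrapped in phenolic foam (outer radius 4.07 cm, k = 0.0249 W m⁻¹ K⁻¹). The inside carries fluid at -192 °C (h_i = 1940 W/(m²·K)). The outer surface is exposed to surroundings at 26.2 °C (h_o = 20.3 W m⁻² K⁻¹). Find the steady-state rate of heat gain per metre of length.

Q' = 22.0 W/m

Resistance network (inner→outer):
  R'_conv,in = 1/(2πr h) = 1/(2π·0.0103·1940) = 0.007965 m·K/W
  R'_aluminium = ln(0.0124/0.0103)/(2πk) = 0.1856/(2π·205) = 1.441×10^-4 m·K/W
  R'_aerogel blanket = ln(0.0266/0.0124)/(2πk) = 0.7632/(2π·0.0174) = 6.981 m·K/W
  R'_phenolic foam = ln(0.0407/0.0266)/(2πk) = 0.4253/(2π·0.0249) = 2.719 m·K/W
  R'_conv,out = 1/(2πr h) = 1/(2π·0.0407·20.3) = 0.1926 m·K/W
ΣR = 0.007965 + 1.441×10^-4 + 6.981 + 2.719 + 0.1926 = 9.901 m·K/W
Q' = ΔT/ΣR = (-192 °C − 26.2 °C)/9.901 = -22.0 W/m
(Negative Q' ⇒ heat flows inward; heat gain = 22.0 W/m.)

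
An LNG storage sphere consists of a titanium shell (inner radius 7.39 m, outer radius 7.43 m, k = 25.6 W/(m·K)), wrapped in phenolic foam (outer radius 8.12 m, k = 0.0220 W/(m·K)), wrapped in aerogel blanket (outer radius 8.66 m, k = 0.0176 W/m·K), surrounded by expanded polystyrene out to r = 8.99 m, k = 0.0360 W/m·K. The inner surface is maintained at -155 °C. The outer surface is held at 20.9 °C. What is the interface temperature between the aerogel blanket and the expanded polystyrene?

T = 1.6 °C

Treat each layer as a resistance in series:
  R_titanium = (1/7.39 − 1/7.43)/(4πk) = 7.285×10^-4/(4π·25.6) = 2.265×10^-6 K/W
  R_phenolic foam = (1/7.43 − 1/8.12)/(4πk) = 0.01144/(4π·0.0220) = 0.04137 K/W
  R_aerogel blanket = (1/8.12 − 1/8.66)/(4πk) = 0.007679/(4π·0.0176) = 0.03472 K/W
  R_expanded polystyrene = (1/8.66 − 1/8.99)/(4πk) = 0.004239/(4π·0.0360) = 0.009370 K/W
ΣR = 2.265×10^-6 + 0.04137 + 0.03472 + 0.009370 = 0.08546 K/W
Q = ΔT/ΣR = (-155 °C − 20.9 °C)/0.08546 = -2058 W
From the inner boundary to the aerogel blanket/expanded polystyrene interface, ΣR_partial = 0.07609 K/W.
T_interface = T_in − Q·ΣR_partial = -155 °C − (-2058)(0.07609) = 1.6 °C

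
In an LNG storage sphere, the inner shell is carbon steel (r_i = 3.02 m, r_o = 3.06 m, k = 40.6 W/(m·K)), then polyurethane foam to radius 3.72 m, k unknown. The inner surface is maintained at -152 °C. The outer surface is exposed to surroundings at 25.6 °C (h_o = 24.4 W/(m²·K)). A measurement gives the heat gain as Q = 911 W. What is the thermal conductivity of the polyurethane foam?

k = 0.0237 W/m·K

ΣR = ΔT/Q = |-152 − 25.6|/911 = 0.1950 K/W
Known resistances:
  R_carbon steel = (1/3.02 − 1/3.06)/(4πk) = 0.004328/(4π·40.6) = 8.484×10^-6 K/W
  R_conv,out = 1/(4πr²h) = 1/(4π·3.72²·24.4) = 2.357×10^-4 K/W
R_polyurethane foam = ΣR − ΣR_known = 0.1950 − 2.442×10^-4 = 0.1948 K/W
(1/r₁−1/r₂)/(4πk) = 0.1948 ⇒ k = 0.05798/(4π·0.1948) = 0.0237 W/m·K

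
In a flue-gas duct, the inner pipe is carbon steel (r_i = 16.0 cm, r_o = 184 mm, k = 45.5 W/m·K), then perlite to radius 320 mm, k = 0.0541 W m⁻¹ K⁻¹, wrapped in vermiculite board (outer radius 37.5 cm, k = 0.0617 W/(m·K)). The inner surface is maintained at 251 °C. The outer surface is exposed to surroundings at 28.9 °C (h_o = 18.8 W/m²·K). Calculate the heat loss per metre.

Q' = 108 W/m

Resistance network (inner→outer):
  R'_carbon steel = ln(0.184/0.160)/(2πk) = 0.1398/(2π·45.5) = 4.889×10^-4 m·K/W
  R'_perlite = ln(0.320/0.184)/(2πk) = 0.5534/(2π·0.0541) = 1.628 m·K/W
  R'_vermiculite board = ln(0.375/0.320)/(2πk) = 0.1586/(2π·0.0617) = 0.4091 m·K/W
  R'_conv,out = 1/(2πr h) = 1/(2π·0.375·18.8) = 0.02258 m·K/W
ΣR = 4.889×10^-4 + 1.628 + 0.4091 + 0.02258 = 2.060 m·K/W
Q' = ΔT/ΣR = (251 °C − 28.9 °C)/2.060 = 108 W/m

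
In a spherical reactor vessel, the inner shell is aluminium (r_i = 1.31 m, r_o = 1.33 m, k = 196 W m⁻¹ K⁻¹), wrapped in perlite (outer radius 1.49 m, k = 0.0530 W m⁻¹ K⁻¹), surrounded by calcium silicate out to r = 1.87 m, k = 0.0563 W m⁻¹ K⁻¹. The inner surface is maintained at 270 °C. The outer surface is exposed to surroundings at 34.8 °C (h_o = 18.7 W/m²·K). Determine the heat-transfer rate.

Resistance network (inner→outer):
  R_aluminium = (1/1.31 − 1/1.33)/(4πk) = 0.01148/(4π·196) = 4.661×10^-6 K/W
  R_perlite = (1/1.33 − 1/1.49)/(4πk) = 0.08074/(4π·0.0530) = 0.1212 K/W
  R_calcium silicate = (1/1.49 − 1/1.87)/(4πk) = 0.1364/(4π·0.0563) = 0.1928 K/W
  R_conv,out = 1/(4πr²h) = 1/(4π·1.87²·18.7) = 0.001217 K/W
ΣR = 4.661×10^-6 + 0.1212 + 0.1928 + 0.001217 = 0.3152 K/W
Q = ΔT/ΣR = (270 °C − 34.8 °C)/0.3152 = 746 W

Q = 746 W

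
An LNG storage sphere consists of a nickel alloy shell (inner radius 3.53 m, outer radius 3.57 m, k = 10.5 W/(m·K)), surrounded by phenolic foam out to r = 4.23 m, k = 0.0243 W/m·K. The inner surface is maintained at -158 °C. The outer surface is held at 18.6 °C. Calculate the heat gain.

Q = 1230 W

Treat each layer as a resistance in series:
  R_nickel alloy = (1/3.53 − 1/3.57)/(4πk) = 0.003174/(4π·10.5) = 2.406×10^-5 K/W
  R_phenolic foam = (1/3.57 − 1/4.23)/(4πk) = 0.04371/(4π·0.0243) = 0.1431 K/W
ΣR = 2.406×10^-5 + 0.1431 = 0.1431 K/W
Q = ΔT/ΣR = (-158 °C − 18.6 °C)/0.1431 = -1230 W
(Negative Q ⇒ heat flows inward; heat gain = 1230 W.)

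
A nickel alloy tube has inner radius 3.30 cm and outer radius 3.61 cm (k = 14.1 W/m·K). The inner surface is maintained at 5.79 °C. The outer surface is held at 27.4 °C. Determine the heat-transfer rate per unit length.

Q' = 21300 W/m

Q' = 2πk·ΔT/ln(r₂/r₁) = 2π × 14.1 × 21.61 / ln(0.0361/0.0330) = 21300 W/m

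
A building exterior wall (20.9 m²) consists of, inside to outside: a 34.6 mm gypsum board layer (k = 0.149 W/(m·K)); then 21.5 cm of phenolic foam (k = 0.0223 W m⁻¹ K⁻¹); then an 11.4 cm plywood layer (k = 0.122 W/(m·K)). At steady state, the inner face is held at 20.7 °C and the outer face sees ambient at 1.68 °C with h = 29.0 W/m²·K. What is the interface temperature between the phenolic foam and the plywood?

Treat each layer as a resistance in series:
  R_gypsum board = L/(kA) = 0.0346/(0.149·20.9) = 0.01111 K/W
  R_phenolic foam = L/(kA) = 0.215/(0.0223·20.9) = 0.4613 K/W
  R_plywood = L/(kA) = 0.114/(0.122·20.9) = 0.04471 K/W
  R_conv,out = 1/(hA) = 1/(29.0·20.9) = 0.001650 K/W
ΣR = 0.01111 + 0.4613 + 0.04471 + 0.001650 = 0.5188 K/W
Q = ΔT/ΣR = (20.7 °C − 1.68 °C)/0.5188 = 36.66 W
From the inner boundary to the phenolic foam/plywood interface, ΣR_partial = 0.4724 K/W.
T_interface = T_in − Q·ΣR_partial = 20.7 °C − (36.66)(0.4724) = 3.38 °C

T = 3.38 °C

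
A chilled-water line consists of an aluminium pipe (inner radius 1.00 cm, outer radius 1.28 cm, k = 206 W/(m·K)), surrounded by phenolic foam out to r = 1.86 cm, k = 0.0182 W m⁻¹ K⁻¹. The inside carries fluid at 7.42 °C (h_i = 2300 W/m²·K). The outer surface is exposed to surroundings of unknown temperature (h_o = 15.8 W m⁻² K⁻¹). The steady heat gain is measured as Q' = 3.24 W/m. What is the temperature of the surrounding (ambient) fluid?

T_out = 19.8 °C

Sum the resistances:
  R'_conv,in = 1/(2πr h) = 1/(2π·0.0100·2300) = 0.006920 m·K/W
  R'_aluminium = ln(0.0128/0.0100)/(2πk) = 0.2469/(2π·206) = 1.907×10^-4 m·K/W
  R'_phenolic foam = ln(0.0186/0.0128)/(2πk) = 0.3737/(2π·0.0182) = 3.268 m·K/W
  R'_conv,out = 1/(2πr h) = 1/(2π·0.0186·15.8) = 0.5416 m·K/W
ΣR = 3.817 m·K/W
ΔT = Q'·ΣR = 3.24 × 3.817 = 12.37 K
Heat flows inward, so T_out = T_in + ΔT = 7.42 + 12.37 = 19.8 °C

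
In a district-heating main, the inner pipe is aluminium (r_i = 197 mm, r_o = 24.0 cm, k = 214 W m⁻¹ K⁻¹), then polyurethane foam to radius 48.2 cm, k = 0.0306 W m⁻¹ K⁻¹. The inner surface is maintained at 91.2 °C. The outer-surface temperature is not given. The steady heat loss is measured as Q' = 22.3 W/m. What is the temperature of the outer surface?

Sum the resistances:
  R'_aluminium = ln(0.240/0.197)/(2πk) = 0.1974/(2π·214) = 1.468×10^-4 m·K/W
  R'_polyurethane foam = ln(0.482/0.240)/(2πk) = 0.6973/(2π·0.0306) = 3.627 m·K/W
ΣR = 3.627 m·K/W
ΔT = Q'·ΣR = 22.3 × 3.627 = 80.88 K
Heat flows outward, so T_out = T_in − ΔT = 91.2 − 80.88 = 10.3 °C

T_out = 10.3 °C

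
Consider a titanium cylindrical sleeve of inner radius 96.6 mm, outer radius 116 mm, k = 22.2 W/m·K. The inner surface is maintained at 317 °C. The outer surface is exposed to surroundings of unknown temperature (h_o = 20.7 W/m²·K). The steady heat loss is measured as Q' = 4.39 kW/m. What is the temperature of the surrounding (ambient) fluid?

Sum the resistances:
  R'_titanium = ln(0.116/0.0966)/(2πk) = 0.1830/(2π·22.2) = 0.001312 m·K/W
  R'_conv,out = 1/(2πr h) = 1/(2π·0.116·20.7) = 0.06628 m·K/W
ΣR = 0.06759 m·K/W
ΔT = Q'·ΣR = 4390 × 0.06759 = 296.7 K
Heat flows outward, so T_out = T_in − ΔT = 317 − 296.7 = 20.3 °C

T_out = 20.3 °C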